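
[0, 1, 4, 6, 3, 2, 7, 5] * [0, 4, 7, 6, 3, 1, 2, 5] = [0, 4, 3, 2, 6, 7, 5, 1]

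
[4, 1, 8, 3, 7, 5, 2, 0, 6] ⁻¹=[7, 1, 6, 3, 0, 5, 8, 4, 2] 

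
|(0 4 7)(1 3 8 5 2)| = 15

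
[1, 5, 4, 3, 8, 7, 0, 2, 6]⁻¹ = [6, 0, 7, 3, 2, 1, 8, 5, 4]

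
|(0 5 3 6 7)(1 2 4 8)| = 20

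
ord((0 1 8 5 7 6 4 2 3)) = 9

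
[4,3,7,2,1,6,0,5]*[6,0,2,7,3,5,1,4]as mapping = [0→3,1→7,2→4,3→2,4→0,5→1,6→6,7→5]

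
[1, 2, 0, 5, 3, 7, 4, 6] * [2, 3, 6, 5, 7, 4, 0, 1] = [3, 6, 2, 4, 5, 1, 7, 0]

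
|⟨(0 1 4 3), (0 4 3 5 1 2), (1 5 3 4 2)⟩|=720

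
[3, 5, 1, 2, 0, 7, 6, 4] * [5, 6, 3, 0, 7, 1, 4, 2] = [0, 1, 6, 3, 5, 2, 4, 7]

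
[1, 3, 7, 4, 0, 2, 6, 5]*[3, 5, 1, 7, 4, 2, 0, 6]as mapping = [0→5, 1→7, 2→6, 3→4, 4→3, 5→1, 6→0, 7→2]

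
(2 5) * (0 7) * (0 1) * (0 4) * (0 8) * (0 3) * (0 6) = (0 7 1 4 8 3 6)(2 5)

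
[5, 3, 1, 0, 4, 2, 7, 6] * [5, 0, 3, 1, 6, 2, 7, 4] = [2, 1, 0, 5, 6, 3, 4, 7]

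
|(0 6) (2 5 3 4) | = 4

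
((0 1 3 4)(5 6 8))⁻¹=(0 4 3 1)(5 8 6)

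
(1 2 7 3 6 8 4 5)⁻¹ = (1 5 4 8 6 3 7 2)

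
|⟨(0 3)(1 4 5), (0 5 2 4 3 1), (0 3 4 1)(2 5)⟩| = 720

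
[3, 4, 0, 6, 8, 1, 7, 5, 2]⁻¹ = [2, 5, 8, 0, 1, 7, 3, 6, 4]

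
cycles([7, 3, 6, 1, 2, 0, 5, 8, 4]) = (0 7 8 4 2 6 5) (1 3) 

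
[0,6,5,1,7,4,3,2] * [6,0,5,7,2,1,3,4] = [6,3,1,0,4,2,7,5]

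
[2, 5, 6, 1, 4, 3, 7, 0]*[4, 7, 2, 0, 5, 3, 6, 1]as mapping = [0→2, 1→3, 2→6, 3→7, 4→5, 5→0, 6→1, 7→4]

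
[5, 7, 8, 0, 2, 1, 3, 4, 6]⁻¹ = [3, 5, 4, 6, 7, 0, 8, 1, 2]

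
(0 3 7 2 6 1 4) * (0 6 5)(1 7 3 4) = (0 4 6 7 2 5)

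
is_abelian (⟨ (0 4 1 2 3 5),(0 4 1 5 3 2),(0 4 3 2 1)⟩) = no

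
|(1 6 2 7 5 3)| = 6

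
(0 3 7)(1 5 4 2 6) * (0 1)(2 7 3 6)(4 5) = (0 6)(1 4 7)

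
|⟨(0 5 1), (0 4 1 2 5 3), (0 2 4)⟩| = 720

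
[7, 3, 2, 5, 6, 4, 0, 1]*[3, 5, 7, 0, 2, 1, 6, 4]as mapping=[0→4, 1→0, 2→7, 3→1, 4→6, 5→2, 6→3, 7→5]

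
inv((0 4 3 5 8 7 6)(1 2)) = (0 6 7 8 5 3 4)(1 2)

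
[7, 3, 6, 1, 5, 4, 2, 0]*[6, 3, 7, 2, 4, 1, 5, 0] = [0, 2, 5, 3, 1, 4, 7, 6]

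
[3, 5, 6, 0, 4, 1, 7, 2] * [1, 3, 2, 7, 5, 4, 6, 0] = [7, 4, 6, 1, 5, 3, 0, 2]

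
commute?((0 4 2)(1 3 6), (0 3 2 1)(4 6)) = no:(0 4 2)(1 3 6)*(0 3 2 1)(4 6) = (0 6)(1 2 3 4), (0 3 2 1)(4 6)*(0 4 2)(1 3 6) = (0 6 2 3)(1 4)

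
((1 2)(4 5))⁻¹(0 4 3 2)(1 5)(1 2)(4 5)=(0 5 3 1)(2 4)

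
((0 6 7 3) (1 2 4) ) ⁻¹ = (0 3 7 6) (1 4 2) 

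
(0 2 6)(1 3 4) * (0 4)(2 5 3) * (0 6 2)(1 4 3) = (0 5 1)(3 6)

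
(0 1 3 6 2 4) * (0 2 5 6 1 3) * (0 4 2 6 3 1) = (0 1 4 6 5 3) 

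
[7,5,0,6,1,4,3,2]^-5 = [7,5,0,6,1,4,3,2]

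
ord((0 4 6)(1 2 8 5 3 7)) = 6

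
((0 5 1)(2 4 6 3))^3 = (2 3 6 4)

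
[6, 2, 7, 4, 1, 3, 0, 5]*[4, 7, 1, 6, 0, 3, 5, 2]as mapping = [0→5, 1→1, 2→2, 3→0, 4→7, 5→6, 6→4, 7→3]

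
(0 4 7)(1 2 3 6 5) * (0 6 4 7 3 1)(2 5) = (0 7 6 2 1 5)(3 4)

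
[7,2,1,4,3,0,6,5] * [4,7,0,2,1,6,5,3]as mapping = [0→3,1→0,2→7,3→1,4→2,5→4,6→5,7→6]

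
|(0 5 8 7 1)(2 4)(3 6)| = 10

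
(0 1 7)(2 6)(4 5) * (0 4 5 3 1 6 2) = (0 6)(1 7 4 3)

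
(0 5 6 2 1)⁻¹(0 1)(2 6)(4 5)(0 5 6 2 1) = (0 5)(1 2)(4 6)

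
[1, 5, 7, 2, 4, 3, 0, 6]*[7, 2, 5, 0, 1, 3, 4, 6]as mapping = [0→2, 1→3, 2→6, 3→5, 4→1, 5→0, 6→7, 7→4]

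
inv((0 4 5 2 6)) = (0 6 2 5 4)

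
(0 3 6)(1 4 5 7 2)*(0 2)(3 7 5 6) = (0 7)(1 4 6 2)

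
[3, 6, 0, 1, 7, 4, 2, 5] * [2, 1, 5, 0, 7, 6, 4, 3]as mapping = [0→0, 1→4, 2→2, 3→1, 4→3, 5→7, 6→5, 7→6]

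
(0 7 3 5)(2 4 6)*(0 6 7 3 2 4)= (0 3 5 6 4 7 2)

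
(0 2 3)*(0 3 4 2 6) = (0 6)(2 4)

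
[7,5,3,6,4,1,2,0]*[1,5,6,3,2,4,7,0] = [0,4,3,7,2,5,6,1] 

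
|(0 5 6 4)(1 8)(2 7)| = 4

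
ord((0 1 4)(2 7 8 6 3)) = 15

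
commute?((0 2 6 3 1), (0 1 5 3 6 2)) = no:(0 2 6 3 1)*(0 1 5 3 6 2) = (3 5), (0 1 5 3 6 2)*(0 2 6 3 1) = (1 5)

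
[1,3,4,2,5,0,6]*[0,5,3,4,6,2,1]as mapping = [0→5,1→4,2→6,3→3,4→2,5→0,6→1]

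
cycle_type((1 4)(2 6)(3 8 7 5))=2^2.4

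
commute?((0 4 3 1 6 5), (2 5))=no:(0 4 3 1 6 5) * (2 5)=(0 4 3 1 6 2 5), (2 5) * (0 4 3 1 6 5)=(0 4 3 1 6 5 2)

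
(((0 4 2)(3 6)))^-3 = (3 6)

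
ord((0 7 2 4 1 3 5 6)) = 8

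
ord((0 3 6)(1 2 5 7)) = 12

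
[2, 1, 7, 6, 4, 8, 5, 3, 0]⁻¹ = [8, 1, 0, 7, 4, 6, 3, 2, 5]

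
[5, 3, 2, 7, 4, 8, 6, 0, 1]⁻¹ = [7, 8, 2, 1, 4, 0, 6, 3, 5]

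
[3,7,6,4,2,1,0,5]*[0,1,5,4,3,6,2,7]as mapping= [0→4,1→7,2→2,3→3,4→5,5→1,6→0,7→6]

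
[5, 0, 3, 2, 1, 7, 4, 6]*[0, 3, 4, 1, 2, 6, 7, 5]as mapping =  [0→6, 1→0, 2→1, 3→4, 4→3, 5→5, 6→2, 7→7]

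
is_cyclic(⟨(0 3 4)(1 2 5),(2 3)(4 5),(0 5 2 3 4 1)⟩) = no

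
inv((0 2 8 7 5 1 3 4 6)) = (0 6 4 3 1 5 7 8 2)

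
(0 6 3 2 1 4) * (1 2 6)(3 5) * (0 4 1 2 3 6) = (0 2 3)(5 6)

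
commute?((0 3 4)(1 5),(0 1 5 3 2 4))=no:(0 3 4)(1 5)*(0 1 5 3 2 4)=(0 2 4 1 3),(0 1 5 3 2 4)*(0 3 4)(1 5)=(0 5 4 3 2)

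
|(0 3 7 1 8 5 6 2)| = 8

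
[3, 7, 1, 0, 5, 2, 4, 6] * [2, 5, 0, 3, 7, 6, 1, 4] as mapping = [0→3, 1→4, 2→5, 3→2, 4→6, 5→0, 6→7, 7→1] 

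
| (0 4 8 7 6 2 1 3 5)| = 9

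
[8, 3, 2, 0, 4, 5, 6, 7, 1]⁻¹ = [3, 8, 2, 1, 4, 5, 6, 7, 0]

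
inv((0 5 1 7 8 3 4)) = (0 4 3 8 7 1 5)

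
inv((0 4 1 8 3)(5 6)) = (0 3 8 1 4)(5 6)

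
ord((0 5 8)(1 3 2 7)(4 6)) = 12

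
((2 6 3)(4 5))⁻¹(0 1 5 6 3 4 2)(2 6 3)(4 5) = (0 1 4 3 2 5 6)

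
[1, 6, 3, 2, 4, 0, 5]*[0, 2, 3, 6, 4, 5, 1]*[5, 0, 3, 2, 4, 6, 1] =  [3, 0, 1, 2, 4, 5, 6]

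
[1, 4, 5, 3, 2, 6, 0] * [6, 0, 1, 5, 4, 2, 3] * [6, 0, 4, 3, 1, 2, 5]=[6, 1, 4, 2, 0, 3, 5]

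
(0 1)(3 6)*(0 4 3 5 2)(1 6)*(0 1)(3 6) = (0 3)(1 4 6 5 2)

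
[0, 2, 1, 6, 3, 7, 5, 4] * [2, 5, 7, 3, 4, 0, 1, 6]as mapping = [0→2, 1→7, 2→5, 3→1, 4→3, 5→6, 6→0, 7→4]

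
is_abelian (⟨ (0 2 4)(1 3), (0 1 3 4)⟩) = no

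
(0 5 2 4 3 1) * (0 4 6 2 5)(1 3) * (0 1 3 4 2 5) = (0 1 2 6 5)(3 4)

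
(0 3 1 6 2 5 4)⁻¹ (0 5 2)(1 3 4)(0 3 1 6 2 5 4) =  (0 6 1)(3 4 5)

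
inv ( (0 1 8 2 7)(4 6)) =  (0 7 2 8 1)(4 6)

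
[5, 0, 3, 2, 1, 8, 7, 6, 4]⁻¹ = [1, 4, 3, 2, 8, 0, 7, 6, 5]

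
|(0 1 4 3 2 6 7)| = 7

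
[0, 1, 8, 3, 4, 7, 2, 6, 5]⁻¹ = [0, 1, 6, 3, 4, 8, 7, 5, 2]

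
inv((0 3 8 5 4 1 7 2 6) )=(0 6 2 7 1 4 5 8 3) 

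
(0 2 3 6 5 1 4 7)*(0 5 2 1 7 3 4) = (0 1)(2 4 3 6)(5 7)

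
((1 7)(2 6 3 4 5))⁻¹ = (1 7)(2 5 4 3 6)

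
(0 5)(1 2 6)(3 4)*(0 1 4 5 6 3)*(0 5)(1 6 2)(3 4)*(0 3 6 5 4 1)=(0 2 1)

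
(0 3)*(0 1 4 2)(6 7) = (0 3 1 4 2)(6 7)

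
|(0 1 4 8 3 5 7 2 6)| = 9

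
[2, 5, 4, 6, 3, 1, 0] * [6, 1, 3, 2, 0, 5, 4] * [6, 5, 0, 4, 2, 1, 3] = [4, 1, 6, 2, 0, 5, 3]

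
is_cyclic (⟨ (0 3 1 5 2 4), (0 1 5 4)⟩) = no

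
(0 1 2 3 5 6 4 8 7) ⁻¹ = (0 7 8 4 6 5 3 2 1) 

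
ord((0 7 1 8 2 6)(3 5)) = 6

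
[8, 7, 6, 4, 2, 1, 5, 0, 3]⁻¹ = [7, 5, 4, 8, 3, 6, 2, 1, 0]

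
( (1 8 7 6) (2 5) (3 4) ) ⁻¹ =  (1 6 7 8) (2 5) (3 4) 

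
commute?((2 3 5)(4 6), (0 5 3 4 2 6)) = no:(2 3 5)(4 6)*(0 5 3 4 2 6) = (0 5 6 2 4), (0 5 3 4 2 6)*(2 3 5)(4 6) = (0 2 4 3 6)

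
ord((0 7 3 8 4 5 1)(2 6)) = 14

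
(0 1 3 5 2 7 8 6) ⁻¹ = (0 6 8 7 2 5 3 1) 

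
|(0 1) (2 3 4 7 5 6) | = 6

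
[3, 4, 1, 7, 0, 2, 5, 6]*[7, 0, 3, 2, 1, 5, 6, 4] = [2, 1, 0, 4, 7, 3, 5, 6]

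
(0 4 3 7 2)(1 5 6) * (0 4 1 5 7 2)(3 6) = (0 1 7)(2 4 6 5 3)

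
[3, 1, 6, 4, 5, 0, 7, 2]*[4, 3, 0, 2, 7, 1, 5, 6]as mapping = [0→2, 1→3, 2→5, 3→7, 4→1, 5→4, 6→6, 7→0]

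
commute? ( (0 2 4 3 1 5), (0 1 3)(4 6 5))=no: (0 2 4 3 1 5)*(0 1 3)(4 6 5)=(0 2 6 5 1 4), (0 1 3)(4 6 5)*(0 2 4 3 1 5)=(0 5 3 2 4 6)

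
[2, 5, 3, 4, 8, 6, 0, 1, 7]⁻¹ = [6, 7, 0, 2, 3, 1, 5, 8, 4]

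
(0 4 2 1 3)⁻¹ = (0 3 1 2 4)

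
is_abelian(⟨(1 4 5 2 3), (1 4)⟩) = no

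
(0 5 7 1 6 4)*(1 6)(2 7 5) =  (0 2 7 6 4)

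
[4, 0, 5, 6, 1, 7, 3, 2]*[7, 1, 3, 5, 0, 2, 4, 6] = [0, 7, 2, 4, 1, 6, 5, 3]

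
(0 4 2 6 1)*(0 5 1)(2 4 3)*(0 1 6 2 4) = (0 3 4)(1 5 6)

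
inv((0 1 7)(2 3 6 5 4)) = (0 7 1)(2 4 5 6 3)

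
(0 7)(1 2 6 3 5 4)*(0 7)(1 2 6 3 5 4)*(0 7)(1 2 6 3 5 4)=(0 7)(1 3)(2 5)(4 6)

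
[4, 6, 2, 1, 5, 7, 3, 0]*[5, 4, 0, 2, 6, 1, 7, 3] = [6, 7, 0, 4, 1, 3, 2, 5]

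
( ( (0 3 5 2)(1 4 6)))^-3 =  (0 3 5 2)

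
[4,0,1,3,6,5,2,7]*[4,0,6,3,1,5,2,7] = [1,4,0,3,2,5,6,7]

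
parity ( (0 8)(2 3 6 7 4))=odd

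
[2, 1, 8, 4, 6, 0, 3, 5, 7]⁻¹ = [5, 1, 0, 6, 3, 7, 4, 8, 2]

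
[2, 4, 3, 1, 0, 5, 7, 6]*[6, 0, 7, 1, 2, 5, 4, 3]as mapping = [0→7, 1→2, 2→1, 3→0, 4→6, 5→5, 6→3, 7→4]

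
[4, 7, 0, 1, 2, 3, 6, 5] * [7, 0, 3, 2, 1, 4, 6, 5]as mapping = [0→1, 1→5, 2→7, 3→0, 4→3, 5→2, 6→6, 7→4]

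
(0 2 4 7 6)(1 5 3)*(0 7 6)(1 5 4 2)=(0 1 4 6 7)(3 5)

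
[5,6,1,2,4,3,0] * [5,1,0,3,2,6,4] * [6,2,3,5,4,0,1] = [1,4,2,6,3,5,0]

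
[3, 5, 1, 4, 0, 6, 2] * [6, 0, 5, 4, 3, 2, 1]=[4, 2, 0, 3, 6, 1, 5]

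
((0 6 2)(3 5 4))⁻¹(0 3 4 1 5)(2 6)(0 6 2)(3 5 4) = (0 2)(1 4 6 5 3)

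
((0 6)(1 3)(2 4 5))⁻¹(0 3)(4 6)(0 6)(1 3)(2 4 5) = (0 5)(1 6)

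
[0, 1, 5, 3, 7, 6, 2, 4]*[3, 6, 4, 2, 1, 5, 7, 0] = [3, 6, 5, 2, 0, 7, 4, 1]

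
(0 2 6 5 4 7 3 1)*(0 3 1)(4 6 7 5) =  (0 2 7 1 3)(4 5 6)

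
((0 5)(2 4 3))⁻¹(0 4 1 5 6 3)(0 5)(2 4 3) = (0 6 2 5 3 1)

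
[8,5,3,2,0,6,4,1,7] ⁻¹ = [4,7,3,2,6,1,5,8,0] 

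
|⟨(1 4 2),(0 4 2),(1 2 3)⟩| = 60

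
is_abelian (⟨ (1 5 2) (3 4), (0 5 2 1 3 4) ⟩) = no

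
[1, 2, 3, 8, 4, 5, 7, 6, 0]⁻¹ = [8, 0, 1, 2, 4, 5, 7, 6, 3]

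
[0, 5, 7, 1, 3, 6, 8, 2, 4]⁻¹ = [0, 3, 7, 4, 8, 1, 5, 2, 6]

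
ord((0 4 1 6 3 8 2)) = 7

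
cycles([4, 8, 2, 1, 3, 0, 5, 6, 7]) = (0 4 3 1 8 7 6 5)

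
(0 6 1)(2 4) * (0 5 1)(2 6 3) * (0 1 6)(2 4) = (0 3 4)(1 5 6)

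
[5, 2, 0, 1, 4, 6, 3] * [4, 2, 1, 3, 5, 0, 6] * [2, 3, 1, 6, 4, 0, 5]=[2, 3, 4, 1, 0, 5, 6]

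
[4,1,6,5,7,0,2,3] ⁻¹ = [5,1,6,7,0,3,2,4] 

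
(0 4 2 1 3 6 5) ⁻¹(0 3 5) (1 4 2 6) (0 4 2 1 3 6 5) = (0 4 6) (1 5 3 2) 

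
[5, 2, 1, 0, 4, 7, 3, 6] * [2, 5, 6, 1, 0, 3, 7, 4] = [3, 6, 5, 2, 0, 4, 1, 7]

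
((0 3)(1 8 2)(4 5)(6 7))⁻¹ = (0 3)(1 2 8)(4 5)(6 7)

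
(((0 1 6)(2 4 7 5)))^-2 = (0 1 6)(2 7)(4 5)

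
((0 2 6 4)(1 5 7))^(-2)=(0 6)(1 5 7)(2 4)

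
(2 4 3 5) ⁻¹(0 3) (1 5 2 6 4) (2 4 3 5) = (0 5) (1 2 4 6 3) 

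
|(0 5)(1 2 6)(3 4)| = 6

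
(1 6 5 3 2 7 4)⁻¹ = (1 4 7 2 3 5 6)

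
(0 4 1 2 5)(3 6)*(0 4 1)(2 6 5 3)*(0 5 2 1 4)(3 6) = (0 4 5)(1 3 2 6)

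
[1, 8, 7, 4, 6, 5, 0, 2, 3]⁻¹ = [6, 0, 7, 8, 3, 5, 4, 2, 1]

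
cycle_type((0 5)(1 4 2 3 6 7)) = 2.6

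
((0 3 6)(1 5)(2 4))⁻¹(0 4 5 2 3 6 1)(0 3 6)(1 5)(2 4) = (0 5 3 2 1 4 6)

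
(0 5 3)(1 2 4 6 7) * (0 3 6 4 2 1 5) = (5 6 7)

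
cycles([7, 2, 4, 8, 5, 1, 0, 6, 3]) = (0 7 6)(1 2 4 5)(3 8)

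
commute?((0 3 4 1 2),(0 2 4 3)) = no:(0 3 4 1 2)*(0 2 4 3) = (1 4),(0 2 4 3)*(0 3 4 1 2) = (1 2)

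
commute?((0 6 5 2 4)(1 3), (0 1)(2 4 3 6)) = no:(0 6 5 2 4)(1 3)*(0 1)(2 4 3 6) = (0 2 3)(1 6 5 4), (0 1)(2 4 3 6)*(0 6 5 2 4)(1 3) = (0 3 5 2)(1 6 4)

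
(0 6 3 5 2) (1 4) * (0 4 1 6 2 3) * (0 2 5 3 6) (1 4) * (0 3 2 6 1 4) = (0 5 1) (2 4 3) 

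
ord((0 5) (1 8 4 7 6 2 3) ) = 14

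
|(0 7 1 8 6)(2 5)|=10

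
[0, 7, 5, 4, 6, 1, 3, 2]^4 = [0, 1, 2, 4, 6, 5, 3, 7]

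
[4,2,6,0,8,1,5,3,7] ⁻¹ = [3,5,1,7,0,6,2,8,4] 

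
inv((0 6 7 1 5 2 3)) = (0 3 2 5 1 7 6)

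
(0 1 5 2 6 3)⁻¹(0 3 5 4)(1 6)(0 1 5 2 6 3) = (0 2 4 1)(3 5)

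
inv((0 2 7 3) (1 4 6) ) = (0 3 7 2) (1 6 4) 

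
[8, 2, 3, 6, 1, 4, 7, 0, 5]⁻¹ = [7, 4, 1, 2, 5, 8, 3, 6, 0]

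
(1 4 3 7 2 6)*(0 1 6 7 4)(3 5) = (0 1)(2 7)(3 4 5)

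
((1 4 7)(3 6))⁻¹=(1 7 4)(3 6)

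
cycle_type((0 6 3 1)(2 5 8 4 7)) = 4.5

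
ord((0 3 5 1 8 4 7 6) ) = 8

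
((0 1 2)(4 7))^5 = (0 2 1)(4 7)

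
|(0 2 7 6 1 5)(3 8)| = 6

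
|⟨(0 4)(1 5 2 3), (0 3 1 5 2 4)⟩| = 72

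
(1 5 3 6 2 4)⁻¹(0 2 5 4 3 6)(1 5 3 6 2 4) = (0 4 3 1 6 2)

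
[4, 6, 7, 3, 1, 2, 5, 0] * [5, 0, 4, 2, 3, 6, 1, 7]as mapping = [0→3, 1→1, 2→7, 3→2, 4→0, 5→4, 6→6, 7→5]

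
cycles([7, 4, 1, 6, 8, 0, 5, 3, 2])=(0 7 3 6 5)(1 4 8 2)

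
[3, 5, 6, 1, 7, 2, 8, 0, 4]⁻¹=[7, 3, 5, 0, 8, 1, 2, 4, 6]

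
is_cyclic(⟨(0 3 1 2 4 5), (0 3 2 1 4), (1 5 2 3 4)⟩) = no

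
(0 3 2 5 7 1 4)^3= (0 5 4 2 1 3 7)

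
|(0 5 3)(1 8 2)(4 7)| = 6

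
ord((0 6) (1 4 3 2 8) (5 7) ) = 10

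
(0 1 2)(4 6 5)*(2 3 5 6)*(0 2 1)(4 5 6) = (1 3 6 4)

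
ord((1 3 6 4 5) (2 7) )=10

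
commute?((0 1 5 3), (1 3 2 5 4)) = no:(0 1 5 3)*(1 3 2 5 4) = (0 3)(1 4)(2 5), (1 3 2 5 4)*(0 1 5 3) = (0 1)(2 3)(4 5)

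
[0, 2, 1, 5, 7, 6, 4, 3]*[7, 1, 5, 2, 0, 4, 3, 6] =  [7, 5, 1, 4, 6, 3, 0, 2]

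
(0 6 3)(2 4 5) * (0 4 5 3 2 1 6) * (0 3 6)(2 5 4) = (0 3 2 4 6 5 1)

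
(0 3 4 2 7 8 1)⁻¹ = (0 1 8 7 2 4 3)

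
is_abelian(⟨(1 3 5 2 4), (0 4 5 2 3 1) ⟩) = no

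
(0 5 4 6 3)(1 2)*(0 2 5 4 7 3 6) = (0 4)(1 5 7 3 2)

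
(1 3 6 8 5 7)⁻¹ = (1 7 5 8 6 3)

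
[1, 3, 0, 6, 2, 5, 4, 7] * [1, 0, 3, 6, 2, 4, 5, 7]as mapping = [0→0, 1→6, 2→1, 3→5, 4→3, 5→4, 6→2, 7→7]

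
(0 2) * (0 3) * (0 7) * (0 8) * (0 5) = (0 2 3 7 8 5)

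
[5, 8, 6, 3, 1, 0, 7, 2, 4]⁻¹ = [5, 4, 7, 3, 8, 0, 2, 6, 1]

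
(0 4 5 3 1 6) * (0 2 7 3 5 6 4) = (1 4 6 2 7 3)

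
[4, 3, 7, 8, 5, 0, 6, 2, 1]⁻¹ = [5, 8, 7, 1, 0, 4, 6, 2, 3]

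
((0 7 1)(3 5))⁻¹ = (0 1 7)(3 5)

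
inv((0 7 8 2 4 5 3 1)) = (0 1 3 5 4 2 8 7)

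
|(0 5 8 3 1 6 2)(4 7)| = 14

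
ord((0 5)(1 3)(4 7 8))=6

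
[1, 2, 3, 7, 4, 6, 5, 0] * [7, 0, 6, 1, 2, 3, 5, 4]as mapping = [0→0, 1→6, 2→1, 3→4, 4→2, 5→5, 6→3, 7→7]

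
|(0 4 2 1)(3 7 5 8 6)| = 20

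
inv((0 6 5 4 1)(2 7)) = (0 1 4 5 6)(2 7)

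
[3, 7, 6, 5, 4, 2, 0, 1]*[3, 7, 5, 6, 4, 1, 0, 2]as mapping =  [0→6, 1→2, 2→0, 3→1, 4→4, 5→5, 6→3, 7→7]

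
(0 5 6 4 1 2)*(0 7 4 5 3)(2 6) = (0 3)(1 6 5 2 7 4)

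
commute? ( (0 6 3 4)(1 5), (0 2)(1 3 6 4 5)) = no: (0 6 3 4)(1 5) * (0 2)(1 3 6 4 5) = (0 4 2)(3 5), (0 2)(1 3 6 4 5) * (0 6 3 4)(1 5) = (0 2 6)(1 4)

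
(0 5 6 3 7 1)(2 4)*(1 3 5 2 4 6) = (0 2 6 5 1)(3 7)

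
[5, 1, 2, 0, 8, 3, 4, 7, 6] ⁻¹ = [3, 1, 2, 5, 6, 0, 8, 7, 4] 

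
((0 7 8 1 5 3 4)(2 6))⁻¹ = (0 4 3 5 1 8 7)(2 6)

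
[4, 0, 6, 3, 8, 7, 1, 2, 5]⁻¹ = [1, 6, 7, 3, 0, 8, 2, 5, 4]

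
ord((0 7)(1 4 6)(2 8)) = 6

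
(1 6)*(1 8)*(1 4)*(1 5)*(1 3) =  (1 6 8 4 5 3)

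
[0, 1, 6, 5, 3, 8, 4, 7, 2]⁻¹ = [0, 1, 8, 4, 6, 3, 2, 7, 5]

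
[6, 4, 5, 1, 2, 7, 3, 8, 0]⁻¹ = [8, 3, 4, 6, 1, 2, 0, 5, 7]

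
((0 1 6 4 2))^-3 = (0 6 2 1 4)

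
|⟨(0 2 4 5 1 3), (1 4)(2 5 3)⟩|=72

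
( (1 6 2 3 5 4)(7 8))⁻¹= (1 4 5 3 2 6)(7 8)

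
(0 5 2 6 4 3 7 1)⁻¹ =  (0 1 7 3 4 6 2 5)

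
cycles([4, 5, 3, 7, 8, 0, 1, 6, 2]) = (0 4 8 2 3 7 6 1 5)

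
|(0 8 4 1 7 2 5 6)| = 8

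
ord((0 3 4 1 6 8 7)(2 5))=14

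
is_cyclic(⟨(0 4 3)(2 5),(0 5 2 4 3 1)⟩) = no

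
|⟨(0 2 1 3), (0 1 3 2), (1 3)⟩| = 24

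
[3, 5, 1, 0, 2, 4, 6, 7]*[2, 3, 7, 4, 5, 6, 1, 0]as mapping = [0→4, 1→6, 2→3, 3→2, 4→7, 5→5, 6→1, 7→0]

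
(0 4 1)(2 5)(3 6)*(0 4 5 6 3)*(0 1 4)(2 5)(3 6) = (0 2 3 6 1)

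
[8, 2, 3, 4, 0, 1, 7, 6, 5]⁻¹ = [4, 5, 1, 2, 3, 8, 7, 6, 0]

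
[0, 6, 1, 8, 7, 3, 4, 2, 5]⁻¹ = [0, 2, 7, 5, 6, 8, 1, 4, 3]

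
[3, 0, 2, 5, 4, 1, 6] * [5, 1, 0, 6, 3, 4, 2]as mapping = [0→6, 1→5, 2→0, 3→4, 4→3, 5→1, 6→2]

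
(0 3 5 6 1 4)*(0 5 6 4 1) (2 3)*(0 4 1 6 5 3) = (0 2) (1 6 4 3 5) 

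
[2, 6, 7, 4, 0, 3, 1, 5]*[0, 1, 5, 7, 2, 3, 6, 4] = [5, 6, 4, 2, 0, 7, 1, 3]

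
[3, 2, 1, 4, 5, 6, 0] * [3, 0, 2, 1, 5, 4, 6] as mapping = [0→1, 1→2, 2→0, 3→5, 4→4, 5→6, 6→3] 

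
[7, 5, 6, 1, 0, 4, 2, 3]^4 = [5, 7, 2, 0, 1, 3, 6, 4]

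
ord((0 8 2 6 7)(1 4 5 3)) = 20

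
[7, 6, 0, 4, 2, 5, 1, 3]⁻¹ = [2, 6, 4, 7, 3, 5, 1, 0]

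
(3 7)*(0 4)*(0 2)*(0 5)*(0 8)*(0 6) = (0 4 2 5 8 6)(3 7)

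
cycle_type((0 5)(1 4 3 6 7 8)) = 2.6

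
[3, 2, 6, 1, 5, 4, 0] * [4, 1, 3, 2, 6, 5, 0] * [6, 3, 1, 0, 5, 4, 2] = [1, 0, 6, 3, 4, 2, 5]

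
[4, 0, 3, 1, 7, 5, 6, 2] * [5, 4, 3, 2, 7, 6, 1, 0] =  [7, 5, 2, 4, 0, 6, 1, 3]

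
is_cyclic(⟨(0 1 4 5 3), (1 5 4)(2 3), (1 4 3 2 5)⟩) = no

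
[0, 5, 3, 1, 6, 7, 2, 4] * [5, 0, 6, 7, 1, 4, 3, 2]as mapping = [0→5, 1→4, 2→7, 3→0, 4→3, 5→2, 6→6, 7→1]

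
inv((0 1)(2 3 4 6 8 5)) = (0 1)(2 5 8 6 4 3)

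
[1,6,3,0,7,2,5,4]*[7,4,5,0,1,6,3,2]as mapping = [0→4,1→3,2→0,3→7,4→2,5→5,6→6,7→1]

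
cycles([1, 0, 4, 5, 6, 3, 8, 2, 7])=(0 1)(2 4 6 8 7)(3 5)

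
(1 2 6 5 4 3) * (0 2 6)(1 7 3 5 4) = (0 2)(1 6 4 5)(3 7)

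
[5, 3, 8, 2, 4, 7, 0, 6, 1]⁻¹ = [6, 8, 3, 1, 4, 0, 7, 5, 2]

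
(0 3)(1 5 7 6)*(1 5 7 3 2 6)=(0 2 6 5 3)(1 7)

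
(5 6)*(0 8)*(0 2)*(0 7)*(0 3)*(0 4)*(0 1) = (0 8 2 7 3 4 1)(5 6)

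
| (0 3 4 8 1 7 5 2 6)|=9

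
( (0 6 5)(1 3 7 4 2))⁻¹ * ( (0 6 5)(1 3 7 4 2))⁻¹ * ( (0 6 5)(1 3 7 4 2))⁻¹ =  (1 7 2 3 4)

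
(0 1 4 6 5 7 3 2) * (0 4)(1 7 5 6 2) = (0 7 3 1)(2 4)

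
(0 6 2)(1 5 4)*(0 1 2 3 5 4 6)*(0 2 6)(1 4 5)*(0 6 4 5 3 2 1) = (0 1 3)(2 5 6)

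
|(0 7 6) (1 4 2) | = 3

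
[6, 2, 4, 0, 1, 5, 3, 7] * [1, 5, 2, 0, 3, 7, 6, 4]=[6, 2, 3, 1, 5, 7, 0, 4]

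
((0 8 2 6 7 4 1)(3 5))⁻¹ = (0 1 4 7 6 2 8)(3 5)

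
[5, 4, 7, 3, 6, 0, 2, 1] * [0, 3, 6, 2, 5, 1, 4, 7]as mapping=[0→1, 1→5, 2→7, 3→2, 4→4, 5→0, 6→6, 7→3]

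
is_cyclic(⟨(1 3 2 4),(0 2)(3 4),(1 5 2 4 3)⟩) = no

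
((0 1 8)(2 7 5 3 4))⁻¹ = (0 8 1)(2 4 3 5 7)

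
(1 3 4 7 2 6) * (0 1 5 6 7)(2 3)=(0 1 2 7 3 4)(5 6)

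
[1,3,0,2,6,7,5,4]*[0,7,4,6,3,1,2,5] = [7,6,0,4,2,5,1,3]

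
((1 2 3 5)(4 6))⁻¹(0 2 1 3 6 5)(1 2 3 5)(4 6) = (0 3 2 5 4 1)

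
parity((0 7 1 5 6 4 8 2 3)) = even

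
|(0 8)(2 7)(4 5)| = 2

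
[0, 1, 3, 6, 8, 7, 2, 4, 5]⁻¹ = [0, 1, 6, 2, 7, 8, 3, 5, 4]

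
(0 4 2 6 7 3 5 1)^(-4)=(0 7)(1 6)(2 5)(3 4)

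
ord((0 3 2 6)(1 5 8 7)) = 4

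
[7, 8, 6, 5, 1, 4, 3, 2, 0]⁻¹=[8, 4, 7, 6, 5, 3, 2, 0, 1]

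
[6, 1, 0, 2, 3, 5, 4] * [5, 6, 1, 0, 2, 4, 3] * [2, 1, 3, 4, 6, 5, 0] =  [4, 0, 5, 1, 2, 6, 3]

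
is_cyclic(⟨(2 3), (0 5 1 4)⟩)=no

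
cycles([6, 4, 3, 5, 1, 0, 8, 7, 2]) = (0 6 8 2 3 5)(1 4)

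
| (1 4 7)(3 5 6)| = 3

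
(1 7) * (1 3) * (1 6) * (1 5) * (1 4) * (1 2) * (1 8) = (1 7 3 6 5 4 2 8)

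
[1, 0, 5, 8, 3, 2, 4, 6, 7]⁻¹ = [1, 0, 5, 4, 6, 2, 7, 8, 3]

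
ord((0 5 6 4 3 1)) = 6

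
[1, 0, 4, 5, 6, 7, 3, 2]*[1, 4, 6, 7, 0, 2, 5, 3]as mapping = [0→4, 1→1, 2→0, 3→2, 4→5, 5→3, 6→7, 7→6]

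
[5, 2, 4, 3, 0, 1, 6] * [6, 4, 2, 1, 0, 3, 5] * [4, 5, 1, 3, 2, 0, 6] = [3, 1, 4, 5, 6, 2, 0]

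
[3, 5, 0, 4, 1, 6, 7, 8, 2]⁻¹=[2, 4, 8, 0, 3, 1, 5, 6, 7]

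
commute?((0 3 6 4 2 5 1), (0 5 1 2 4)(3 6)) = no:(0 3 6 4 2 5 1)*(0 5 1 2 4)(3 6) = (0 6)(1 5 2), (0 5 1 2 4)(3 6)*(0 3 6 4 2 5 1) = (0 1 5)(3 4)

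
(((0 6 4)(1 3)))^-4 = (0 4 6)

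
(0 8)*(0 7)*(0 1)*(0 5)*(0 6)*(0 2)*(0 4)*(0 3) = (0 8 7 1 5 6 2 4 3)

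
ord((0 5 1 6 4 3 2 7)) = 8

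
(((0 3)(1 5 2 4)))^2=(1 2)(4 5)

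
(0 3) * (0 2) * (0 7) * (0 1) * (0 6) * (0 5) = (0 3 2 7 1 6 5)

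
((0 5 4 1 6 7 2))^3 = (0 1 2 4 7 5 6)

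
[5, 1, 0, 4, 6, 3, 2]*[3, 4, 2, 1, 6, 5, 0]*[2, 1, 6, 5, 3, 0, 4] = [0, 3, 5, 4, 2, 1, 6]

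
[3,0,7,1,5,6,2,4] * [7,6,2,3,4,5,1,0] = [3,7,0,6,5,1,2,4]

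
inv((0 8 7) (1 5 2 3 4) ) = (0 7 8) (1 4 3 2 5) 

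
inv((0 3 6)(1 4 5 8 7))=(0 6 3)(1 7 8 5 4)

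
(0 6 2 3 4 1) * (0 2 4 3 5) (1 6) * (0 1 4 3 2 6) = (0 4) (1 6 3 2 5) 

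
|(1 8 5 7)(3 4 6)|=12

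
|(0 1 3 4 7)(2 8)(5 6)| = 10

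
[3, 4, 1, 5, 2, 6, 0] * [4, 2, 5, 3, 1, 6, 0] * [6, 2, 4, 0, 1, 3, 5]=[0, 2, 4, 5, 3, 6, 1]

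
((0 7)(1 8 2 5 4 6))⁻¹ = (0 7)(1 6 4 5 2 8)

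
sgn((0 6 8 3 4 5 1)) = 1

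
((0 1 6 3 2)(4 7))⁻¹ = (0 2 3 6 1)(4 7)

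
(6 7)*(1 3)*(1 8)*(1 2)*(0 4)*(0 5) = (0 4 5)(1 3 8 2)(6 7)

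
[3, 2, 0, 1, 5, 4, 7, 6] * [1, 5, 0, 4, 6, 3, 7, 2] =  [4, 0, 1, 5, 3, 6, 2, 7]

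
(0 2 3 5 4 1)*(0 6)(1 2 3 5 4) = (0 3 4 2 5 1 6)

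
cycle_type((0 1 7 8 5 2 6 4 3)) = 9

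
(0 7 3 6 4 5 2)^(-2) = (0 5 6 7 2 4 3)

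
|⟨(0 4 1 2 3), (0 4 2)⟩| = 60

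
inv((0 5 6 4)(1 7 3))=(0 4 6 5)(1 3 7)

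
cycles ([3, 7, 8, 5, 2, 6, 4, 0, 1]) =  (0 3 5 6 4 2 8 1 7)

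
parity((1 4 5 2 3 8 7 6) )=odd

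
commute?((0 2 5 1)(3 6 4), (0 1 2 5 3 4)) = no:(0 2 5 1)(3 6 4)*(0 1 2 5 3 4) = (0 5 2 3 6), (0 1 2 5 3 4)*(0 2 5 1)(3 6 4) = (1 5 6 4 2)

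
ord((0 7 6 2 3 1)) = 6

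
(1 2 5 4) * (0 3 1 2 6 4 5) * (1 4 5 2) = (0 3 4 1 6 5 2)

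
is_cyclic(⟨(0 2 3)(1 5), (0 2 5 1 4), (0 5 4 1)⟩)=no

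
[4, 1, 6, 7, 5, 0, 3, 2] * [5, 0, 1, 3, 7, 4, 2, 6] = [7, 0, 2, 6, 4, 5, 3, 1]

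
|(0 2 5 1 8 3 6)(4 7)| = 14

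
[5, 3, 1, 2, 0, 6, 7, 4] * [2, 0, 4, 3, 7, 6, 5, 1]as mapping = [0→6, 1→3, 2→0, 3→4, 4→2, 5→5, 6→1, 7→7]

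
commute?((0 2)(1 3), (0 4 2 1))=no:(0 2)(1 3) * (0 4 2 1)=(0 1 3)(2 4), (0 4 2 1) * (0 2)(1 3)=(0 4)(1 2 3)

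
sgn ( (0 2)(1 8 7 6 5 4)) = 1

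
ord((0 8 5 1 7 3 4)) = 7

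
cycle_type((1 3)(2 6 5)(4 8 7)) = 2.3^2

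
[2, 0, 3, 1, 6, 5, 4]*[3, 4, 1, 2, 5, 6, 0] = [1, 3, 2, 4, 0, 6, 5]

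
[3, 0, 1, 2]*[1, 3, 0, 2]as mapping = [0→2, 1→1, 2→3, 3→0]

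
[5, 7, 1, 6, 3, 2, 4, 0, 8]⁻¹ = [7, 2, 5, 4, 6, 0, 3, 1, 8]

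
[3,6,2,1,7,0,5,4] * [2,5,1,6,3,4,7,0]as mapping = [0→6,1→7,2→1,3→5,4→0,5→2,6→4,7→3]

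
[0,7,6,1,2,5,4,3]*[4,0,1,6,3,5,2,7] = [4,7,2,0,1,5,3,6]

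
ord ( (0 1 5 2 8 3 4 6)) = 8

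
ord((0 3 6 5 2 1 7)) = 7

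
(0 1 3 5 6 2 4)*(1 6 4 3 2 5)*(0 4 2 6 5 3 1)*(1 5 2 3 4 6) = (0 2 5 3)(4 6)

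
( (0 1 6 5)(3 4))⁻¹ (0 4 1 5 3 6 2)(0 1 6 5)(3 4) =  (0 4 5 2 1 3 6)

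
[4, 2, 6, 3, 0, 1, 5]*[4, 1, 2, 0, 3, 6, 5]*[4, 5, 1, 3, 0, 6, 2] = [3, 1, 6, 4, 0, 5, 2]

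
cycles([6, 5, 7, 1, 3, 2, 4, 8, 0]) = (0 6 4 3 1 5 2 7 8)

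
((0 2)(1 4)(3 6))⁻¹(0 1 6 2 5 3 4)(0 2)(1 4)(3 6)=(0 5 6 1 2 4 3)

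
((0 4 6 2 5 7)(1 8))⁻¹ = (0 7 5 2 6 4)(1 8)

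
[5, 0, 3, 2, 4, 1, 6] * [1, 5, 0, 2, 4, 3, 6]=[3, 1, 2, 0, 4, 5, 6]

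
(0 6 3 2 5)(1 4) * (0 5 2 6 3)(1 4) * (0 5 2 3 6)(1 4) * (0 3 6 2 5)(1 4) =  (0 2 6)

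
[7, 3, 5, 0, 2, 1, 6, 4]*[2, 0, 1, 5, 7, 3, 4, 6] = [6, 5, 3, 2, 1, 0, 4, 7]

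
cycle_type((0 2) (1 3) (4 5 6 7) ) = 2^2.4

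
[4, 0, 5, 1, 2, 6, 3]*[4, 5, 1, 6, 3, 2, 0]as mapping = [0→3, 1→4, 2→2, 3→5, 4→1, 5→0, 6→6]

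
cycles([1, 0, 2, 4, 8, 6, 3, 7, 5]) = (0 1)(3 4 8 5 6)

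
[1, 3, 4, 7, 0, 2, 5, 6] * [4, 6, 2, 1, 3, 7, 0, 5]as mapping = [0→6, 1→1, 2→3, 3→5, 4→4, 5→2, 6→7, 7→0]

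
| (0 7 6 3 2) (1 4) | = 10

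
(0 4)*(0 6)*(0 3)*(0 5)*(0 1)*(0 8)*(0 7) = (0 4 6 3 5 1 8 7)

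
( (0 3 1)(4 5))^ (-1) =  (0 1 3)(4 5)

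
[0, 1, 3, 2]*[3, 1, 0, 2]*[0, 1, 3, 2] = [2, 1, 3, 0]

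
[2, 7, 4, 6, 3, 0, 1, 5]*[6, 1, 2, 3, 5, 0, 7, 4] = [2, 4, 5, 7, 3, 6, 1, 0]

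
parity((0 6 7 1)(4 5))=even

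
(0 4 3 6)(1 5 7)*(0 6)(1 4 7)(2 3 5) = (0 7 4 5 1 2 3)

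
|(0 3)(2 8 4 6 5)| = 10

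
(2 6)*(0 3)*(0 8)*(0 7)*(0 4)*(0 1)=(0 3 8 7 4 1)(2 6)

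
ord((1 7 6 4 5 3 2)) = 7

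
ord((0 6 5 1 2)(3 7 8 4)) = 20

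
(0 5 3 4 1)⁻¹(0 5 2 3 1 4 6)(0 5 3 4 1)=(0 1 6 5 3 2 4)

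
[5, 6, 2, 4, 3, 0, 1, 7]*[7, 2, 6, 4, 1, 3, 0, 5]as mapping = [0→3, 1→0, 2→6, 3→1, 4→4, 5→7, 6→2, 7→5]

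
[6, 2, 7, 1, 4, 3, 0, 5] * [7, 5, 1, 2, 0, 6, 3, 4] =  [3, 1, 4, 5, 0, 2, 7, 6]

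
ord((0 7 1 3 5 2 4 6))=8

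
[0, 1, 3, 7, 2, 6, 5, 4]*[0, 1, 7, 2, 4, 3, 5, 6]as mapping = [0→0, 1→1, 2→2, 3→6, 4→7, 5→5, 6→3, 7→4]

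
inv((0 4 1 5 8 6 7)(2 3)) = (0 7 6 8 5 1 4)(2 3)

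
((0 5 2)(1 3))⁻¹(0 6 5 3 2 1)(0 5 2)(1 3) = (0 3 5 6 2 1)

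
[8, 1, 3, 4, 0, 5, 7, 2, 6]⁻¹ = [4, 1, 7, 2, 3, 5, 8, 6, 0]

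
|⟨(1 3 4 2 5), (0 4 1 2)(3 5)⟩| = 360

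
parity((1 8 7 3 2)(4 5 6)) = even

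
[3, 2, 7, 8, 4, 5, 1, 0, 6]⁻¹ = [7, 6, 1, 0, 4, 5, 8, 2, 3]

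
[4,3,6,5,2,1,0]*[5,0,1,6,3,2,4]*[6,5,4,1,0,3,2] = [1,2,0,4,5,6,3]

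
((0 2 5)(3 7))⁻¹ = (0 5 2)(3 7)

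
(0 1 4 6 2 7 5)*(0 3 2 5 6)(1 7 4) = (0 7 6 5 3 2 4)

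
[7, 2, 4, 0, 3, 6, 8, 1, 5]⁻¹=[3, 7, 1, 4, 2, 8, 5, 0, 6]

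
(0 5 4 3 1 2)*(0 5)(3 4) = (1 2 5 3)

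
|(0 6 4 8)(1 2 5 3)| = 4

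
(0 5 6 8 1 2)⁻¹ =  (0 2 1 8 6 5)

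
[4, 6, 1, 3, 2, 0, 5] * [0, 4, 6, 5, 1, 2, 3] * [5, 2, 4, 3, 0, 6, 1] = [2, 3, 0, 6, 1, 5, 4]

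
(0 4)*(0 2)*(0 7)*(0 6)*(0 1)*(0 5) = (0 4 2 7 6 1 5)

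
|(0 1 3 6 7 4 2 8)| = 8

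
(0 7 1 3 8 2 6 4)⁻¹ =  (0 4 6 2 8 3 1 7)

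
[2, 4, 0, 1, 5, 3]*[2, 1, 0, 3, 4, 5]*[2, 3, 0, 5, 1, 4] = [2, 1, 0, 3, 4, 5]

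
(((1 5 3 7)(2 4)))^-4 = ()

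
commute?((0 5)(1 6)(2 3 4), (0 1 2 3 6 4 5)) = no:(0 5)(1 6)(2 3 4) * (0 1 2 3 6 4 5) = (1 4 3 5)(2 6), (0 1 2 3 6 4 5) * (0 5)(1 6)(2 3 4) = (0 6 2 4)(1 3)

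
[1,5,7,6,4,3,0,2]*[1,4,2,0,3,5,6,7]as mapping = [0→4,1→5,2→7,3→6,4→3,5→0,6→1,7→2]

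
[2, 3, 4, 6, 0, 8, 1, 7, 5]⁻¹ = [4, 6, 0, 1, 2, 8, 3, 7, 5]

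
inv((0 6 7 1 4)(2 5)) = (0 4 1 7 6)(2 5)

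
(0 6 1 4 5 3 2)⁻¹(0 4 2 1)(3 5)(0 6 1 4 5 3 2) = (0 4 6 5)(2 3)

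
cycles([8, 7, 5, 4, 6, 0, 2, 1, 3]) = (0 8 3 4 6 2 5)(1 7)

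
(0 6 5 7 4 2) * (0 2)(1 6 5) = (0 5 7 4)(1 6)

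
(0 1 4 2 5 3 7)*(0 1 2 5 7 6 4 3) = (0 2 7 1 3 6 4 5)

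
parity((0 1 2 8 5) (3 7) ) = odd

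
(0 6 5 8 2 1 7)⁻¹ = (0 7 1 2 8 5 6)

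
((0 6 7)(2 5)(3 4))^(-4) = (0 7 6)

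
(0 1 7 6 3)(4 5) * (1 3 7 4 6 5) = (0 3)(1 4)(5 6 7)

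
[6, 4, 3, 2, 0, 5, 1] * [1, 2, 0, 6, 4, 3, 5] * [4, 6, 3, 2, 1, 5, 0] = [5, 1, 0, 4, 6, 2, 3]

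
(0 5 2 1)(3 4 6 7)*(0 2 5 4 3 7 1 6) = (0 4)(1 2 6)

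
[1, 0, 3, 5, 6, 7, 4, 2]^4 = [0, 1, 2, 3, 4, 5, 6, 7]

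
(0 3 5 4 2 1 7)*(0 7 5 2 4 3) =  (1 5 3 2)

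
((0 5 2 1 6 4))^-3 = (0 1)(2 4)(5 6)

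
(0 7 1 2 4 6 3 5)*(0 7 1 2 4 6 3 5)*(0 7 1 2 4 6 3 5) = (0 2 3 7 4 5 1 6)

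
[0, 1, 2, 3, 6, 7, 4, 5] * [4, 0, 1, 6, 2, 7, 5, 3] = [4, 0, 1, 6, 5, 3, 2, 7]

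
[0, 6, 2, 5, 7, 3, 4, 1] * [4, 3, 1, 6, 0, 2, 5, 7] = [4, 5, 1, 2, 7, 6, 0, 3]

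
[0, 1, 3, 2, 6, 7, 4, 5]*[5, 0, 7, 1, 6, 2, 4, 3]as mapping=[0→5, 1→0, 2→1, 3→7, 4→4, 5→3, 6→6, 7→2]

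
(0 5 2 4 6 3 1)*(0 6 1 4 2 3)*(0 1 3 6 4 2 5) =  (1 4 3 2 5 6)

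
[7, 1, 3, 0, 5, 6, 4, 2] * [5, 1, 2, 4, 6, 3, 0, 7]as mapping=[0→7, 1→1, 2→4, 3→5, 4→3, 5→0, 6→6, 7→2]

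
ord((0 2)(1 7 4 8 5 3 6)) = 14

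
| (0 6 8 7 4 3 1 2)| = 8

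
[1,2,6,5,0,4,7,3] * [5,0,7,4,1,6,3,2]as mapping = [0→0,1→7,2→3,3→6,4→5,5→1,6→2,7→4]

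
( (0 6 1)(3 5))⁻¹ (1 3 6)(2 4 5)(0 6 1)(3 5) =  (0 5 1)(2 4 3)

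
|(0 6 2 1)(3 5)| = 4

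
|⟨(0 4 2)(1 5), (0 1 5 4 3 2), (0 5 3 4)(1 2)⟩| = 720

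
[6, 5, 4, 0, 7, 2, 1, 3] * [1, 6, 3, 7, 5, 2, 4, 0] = [4, 2, 5, 1, 0, 3, 6, 7]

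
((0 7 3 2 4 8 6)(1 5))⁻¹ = (0 6 8 4 2 3 7)(1 5)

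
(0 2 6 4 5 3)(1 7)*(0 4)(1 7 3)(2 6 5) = (0 6)(1 3 4 2 5)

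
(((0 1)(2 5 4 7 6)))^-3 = (0 1)(2 4 6 5 7)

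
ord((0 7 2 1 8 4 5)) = 7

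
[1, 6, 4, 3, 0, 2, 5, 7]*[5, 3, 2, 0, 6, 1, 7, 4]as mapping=[0→3, 1→7, 2→6, 3→0, 4→5, 5→2, 6→1, 7→4]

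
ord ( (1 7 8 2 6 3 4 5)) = 8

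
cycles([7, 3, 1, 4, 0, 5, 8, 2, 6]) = (0 7 2 1 3 4)(6 8)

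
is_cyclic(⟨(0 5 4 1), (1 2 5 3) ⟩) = no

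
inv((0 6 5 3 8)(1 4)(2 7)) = (0 8 3 5 6)(1 4)(2 7)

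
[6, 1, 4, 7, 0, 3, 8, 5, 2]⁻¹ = [4, 1, 8, 5, 2, 7, 0, 3, 6]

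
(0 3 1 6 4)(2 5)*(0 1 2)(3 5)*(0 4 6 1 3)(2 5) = (0 2)(3 5 4)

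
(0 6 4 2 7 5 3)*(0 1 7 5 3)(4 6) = (0 4 2 5)(1 7 3)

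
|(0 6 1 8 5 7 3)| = 7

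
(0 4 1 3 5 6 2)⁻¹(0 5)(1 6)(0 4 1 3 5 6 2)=(2 3)(4 6)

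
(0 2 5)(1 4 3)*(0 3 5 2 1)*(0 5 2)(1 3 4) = (0 3 5 4 2)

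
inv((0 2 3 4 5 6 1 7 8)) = (0 8 7 1 6 5 4 3 2)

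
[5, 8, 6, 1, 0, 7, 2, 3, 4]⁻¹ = [4, 3, 6, 7, 8, 0, 2, 5, 1]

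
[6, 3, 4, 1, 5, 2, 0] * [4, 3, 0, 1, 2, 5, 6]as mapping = [0→6, 1→1, 2→2, 3→3, 4→5, 5→0, 6→4]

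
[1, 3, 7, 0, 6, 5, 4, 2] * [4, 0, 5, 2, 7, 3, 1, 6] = [0, 2, 6, 4, 1, 3, 7, 5]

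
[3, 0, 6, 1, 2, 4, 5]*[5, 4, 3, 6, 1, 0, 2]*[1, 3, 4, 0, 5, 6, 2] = [2, 6, 4, 5, 0, 3, 1]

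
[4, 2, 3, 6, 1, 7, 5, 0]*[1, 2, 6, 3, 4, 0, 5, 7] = [4, 6, 3, 5, 2, 7, 0, 1]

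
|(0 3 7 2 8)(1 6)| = 10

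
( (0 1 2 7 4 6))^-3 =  (0 7)(1 4)(2 6)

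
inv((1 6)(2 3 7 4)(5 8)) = (1 6)(2 4 7 3)(5 8)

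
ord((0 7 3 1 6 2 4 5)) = 8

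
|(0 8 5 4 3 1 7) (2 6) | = 14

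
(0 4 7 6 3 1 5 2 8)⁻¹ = (0 8 2 5 1 3 6 7 4)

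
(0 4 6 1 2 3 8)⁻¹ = (0 8 3 2 1 6 4)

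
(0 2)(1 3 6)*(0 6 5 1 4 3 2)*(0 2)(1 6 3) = (0 2 3 5 6 4 1)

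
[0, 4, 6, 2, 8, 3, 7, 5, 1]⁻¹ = [0, 8, 3, 5, 1, 7, 2, 6, 4]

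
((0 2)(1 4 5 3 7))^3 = (0 2)(1 3 4 7 5)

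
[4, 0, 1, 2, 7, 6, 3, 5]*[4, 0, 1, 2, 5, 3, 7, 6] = [5, 4, 0, 1, 6, 7, 2, 3]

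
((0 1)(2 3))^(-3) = (0 1)(2 3)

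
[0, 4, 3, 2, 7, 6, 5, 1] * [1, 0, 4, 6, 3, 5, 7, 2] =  [1, 3, 6, 4, 2, 7, 5, 0]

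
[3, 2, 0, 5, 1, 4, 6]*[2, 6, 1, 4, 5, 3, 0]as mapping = [0→4, 1→1, 2→2, 3→3, 4→6, 5→5, 6→0]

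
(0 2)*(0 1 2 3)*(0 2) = (0 3 2 1) 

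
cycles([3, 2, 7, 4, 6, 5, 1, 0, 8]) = (0 3 4 6 1 2 7)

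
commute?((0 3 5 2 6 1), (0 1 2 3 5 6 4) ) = no:(0 3 5 2 6 1)*(0 1 2 3 5 6 4) = (0 5 3 6 2 4), (0 1 2 3 5 6 4)*(0 3 5 2 6 1) = (1 6 4 3 2 5) 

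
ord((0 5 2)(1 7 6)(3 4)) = 6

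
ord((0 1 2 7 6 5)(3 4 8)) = 6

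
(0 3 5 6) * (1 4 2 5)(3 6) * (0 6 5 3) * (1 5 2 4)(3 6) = (0 2 6 3 5)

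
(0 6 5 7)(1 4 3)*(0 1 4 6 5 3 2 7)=(0 5)(1 6 3 4 2 7)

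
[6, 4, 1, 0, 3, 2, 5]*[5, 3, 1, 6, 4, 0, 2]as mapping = [0→2, 1→4, 2→3, 3→5, 4→6, 5→1, 6→0]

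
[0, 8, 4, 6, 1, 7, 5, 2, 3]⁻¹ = [0, 4, 7, 8, 2, 6, 3, 5, 1]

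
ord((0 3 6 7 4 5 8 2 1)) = 9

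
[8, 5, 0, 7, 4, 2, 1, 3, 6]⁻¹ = [2, 6, 5, 7, 4, 1, 8, 3, 0]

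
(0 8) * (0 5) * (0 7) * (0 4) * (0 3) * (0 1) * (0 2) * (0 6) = (0 8 5 7 4 3 1 2 6)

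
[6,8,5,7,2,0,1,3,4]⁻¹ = [5,6,4,7,8,2,0,3,1]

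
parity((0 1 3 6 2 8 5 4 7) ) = even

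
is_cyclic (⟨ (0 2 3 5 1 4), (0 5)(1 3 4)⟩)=no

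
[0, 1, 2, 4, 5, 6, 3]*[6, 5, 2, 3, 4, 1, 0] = [6, 5, 2, 4, 1, 0, 3]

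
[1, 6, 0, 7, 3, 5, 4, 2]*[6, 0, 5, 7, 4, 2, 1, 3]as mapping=[0→0, 1→1, 2→6, 3→3, 4→7, 5→2, 6→4, 7→5]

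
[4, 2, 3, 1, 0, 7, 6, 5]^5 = [4, 3, 1, 2, 0, 7, 6, 5]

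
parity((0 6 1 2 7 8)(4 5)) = even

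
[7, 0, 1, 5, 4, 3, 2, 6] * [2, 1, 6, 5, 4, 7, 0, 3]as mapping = [0→3, 1→2, 2→1, 3→7, 4→4, 5→5, 6→6, 7→0]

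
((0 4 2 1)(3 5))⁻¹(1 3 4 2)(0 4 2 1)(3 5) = (0 5 2 1)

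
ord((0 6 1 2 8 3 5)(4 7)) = 14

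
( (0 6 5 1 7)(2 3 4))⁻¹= (0 7 1 5 6)(2 4 3)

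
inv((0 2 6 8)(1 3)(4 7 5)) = (0 8 6 2)(1 3)(4 5 7)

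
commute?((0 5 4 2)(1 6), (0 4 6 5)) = no:(0 5 4 2)(1 6)*(0 4 6 5) = (1 5 6)(2 4), (0 4 6 5)*(0 5 4 2)(1 6) = (0 2)(1 6 4)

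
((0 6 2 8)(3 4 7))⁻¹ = (0 8 2 6)(3 7 4)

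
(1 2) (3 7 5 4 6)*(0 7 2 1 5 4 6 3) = (0 7 4 3 2 5 6) 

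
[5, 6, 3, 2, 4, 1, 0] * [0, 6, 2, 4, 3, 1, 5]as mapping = [0→1, 1→5, 2→4, 3→2, 4→3, 5→6, 6→0]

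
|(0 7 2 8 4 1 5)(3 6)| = 14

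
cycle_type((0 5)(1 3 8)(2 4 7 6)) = 2.3.4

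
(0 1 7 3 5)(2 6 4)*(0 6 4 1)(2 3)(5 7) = (1 5 6)(2 4 3 7)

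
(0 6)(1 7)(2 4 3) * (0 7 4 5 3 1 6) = (1 4)(2 5 3)(6 7)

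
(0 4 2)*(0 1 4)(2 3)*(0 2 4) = (0 2 1)(3 4)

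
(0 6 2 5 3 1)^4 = (0 3 2)(1 5 6)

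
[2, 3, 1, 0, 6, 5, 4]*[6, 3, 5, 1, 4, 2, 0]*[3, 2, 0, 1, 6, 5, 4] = [5, 2, 1, 4, 3, 0, 6]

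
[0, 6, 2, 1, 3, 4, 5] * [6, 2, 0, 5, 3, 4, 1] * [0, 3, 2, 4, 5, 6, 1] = [1, 3, 0, 2, 6, 4, 5]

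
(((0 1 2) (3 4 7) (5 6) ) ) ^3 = (5 6) 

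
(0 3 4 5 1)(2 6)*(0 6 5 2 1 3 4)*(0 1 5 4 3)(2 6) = (0 3 1 2 4 6 5)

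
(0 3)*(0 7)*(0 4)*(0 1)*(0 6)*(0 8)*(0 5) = (0 3 7 4 1 6 8 5)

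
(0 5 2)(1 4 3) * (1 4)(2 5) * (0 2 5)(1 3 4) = (0 5)(1 3)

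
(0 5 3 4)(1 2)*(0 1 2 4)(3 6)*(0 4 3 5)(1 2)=(1 3 4 2)(5 6)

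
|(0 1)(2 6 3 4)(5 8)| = 4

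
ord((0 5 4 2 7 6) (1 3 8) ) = 6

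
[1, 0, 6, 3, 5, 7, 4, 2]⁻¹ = [1, 0, 7, 3, 6, 4, 2, 5]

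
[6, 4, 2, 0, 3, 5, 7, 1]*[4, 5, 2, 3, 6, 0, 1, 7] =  [1, 6, 2, 4, 3, 0, 7, 5]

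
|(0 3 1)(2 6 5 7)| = 12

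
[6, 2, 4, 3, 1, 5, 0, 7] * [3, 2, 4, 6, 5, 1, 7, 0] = [7, 4, 5, 6, 2, 1, 3, 0]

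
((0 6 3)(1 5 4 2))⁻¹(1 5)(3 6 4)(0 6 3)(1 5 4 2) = (0 3 2)(4 5)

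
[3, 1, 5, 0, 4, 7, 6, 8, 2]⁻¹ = [3, 1, 8, 0, 4, 2, 6, 5, 7]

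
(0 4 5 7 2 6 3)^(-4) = (0 7 3 5 6 4 2)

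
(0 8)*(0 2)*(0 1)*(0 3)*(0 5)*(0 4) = (0 8 2 1 3 5 4)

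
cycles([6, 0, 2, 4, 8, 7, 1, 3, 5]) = (0 6 1) (3 4 8 5 7) 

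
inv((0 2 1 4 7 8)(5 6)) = (0 8 7 4 1 2)(5 6)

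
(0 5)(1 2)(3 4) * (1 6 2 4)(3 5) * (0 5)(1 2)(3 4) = (0 4)(1 3 2 6)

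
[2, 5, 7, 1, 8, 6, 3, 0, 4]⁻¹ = [7, 3, 0, 6, 8, 1, 5, 2, 4]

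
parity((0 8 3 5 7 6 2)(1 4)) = odd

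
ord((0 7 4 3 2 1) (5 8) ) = 6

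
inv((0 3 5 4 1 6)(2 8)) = (0 6 1 4 5 3)(2 8)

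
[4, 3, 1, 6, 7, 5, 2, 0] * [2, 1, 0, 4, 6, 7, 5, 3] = [6, 4, 1, 5, 3, 7, 0, 2]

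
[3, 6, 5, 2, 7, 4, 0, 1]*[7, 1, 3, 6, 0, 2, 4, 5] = [6, 4, 2, 3, 5, 0, 7, 1]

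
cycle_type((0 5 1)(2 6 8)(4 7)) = 2.3^2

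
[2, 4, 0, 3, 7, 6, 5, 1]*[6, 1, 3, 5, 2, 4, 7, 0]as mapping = [0→3, 1→2, 2→6, 3→5, 4→0, 5→7, 6→4, 7→1]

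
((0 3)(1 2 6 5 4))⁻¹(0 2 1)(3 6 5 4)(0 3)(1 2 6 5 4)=(0 5 4 1)(2 3 6)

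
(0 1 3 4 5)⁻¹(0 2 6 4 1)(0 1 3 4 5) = (1 2 6 5 3)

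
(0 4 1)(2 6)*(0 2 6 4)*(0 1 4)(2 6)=(0 1 6 2)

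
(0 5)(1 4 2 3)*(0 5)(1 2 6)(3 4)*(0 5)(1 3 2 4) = (0 5)(1 2)(3 4 6)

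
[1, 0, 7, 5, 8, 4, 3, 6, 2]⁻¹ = [1, 0, 8, 6, 5, 3, 7, 2, 4]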